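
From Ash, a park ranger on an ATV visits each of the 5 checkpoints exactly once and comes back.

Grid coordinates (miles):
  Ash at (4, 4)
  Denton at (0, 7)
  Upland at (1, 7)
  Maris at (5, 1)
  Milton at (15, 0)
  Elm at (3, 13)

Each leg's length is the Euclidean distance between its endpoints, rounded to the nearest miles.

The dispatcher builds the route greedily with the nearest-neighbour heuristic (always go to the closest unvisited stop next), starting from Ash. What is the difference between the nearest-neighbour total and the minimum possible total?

5 miles longer than the optimal tour.

Ash: Maris=3, Upland=4, Denton=5, Elm=9, Milton=12 ⇒ Maris
Maris: Upland=7, Denton=8, Milton=10, Elm=12 ⇒ Upland
Upland: Denton=1, Elm=6, Milton=16 ⇒ Denton
Denton: Elm=7, Milton=17 ⇒ Elm
Elm: Milton=18 ⇒ Milton
NN route Ash → Maris → Upland → Denton → Elm → Milton → Ash costs 48.
Optimal: Ash → Denton → Upland → Elm → Milton → Maris → Ash costs 43 (by enumerating all 60 distinct tours).
Excess = 48 − 43 = 5.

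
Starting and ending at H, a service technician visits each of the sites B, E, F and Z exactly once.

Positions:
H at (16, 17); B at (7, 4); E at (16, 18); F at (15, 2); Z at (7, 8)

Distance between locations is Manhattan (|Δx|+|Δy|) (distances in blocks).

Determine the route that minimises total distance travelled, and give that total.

With 4 stops there are 4!/2 = 12 distinct round trips (a route and its reverse cost the same).
H - B - E - F - Z - H: 22+23+17+14+18 = 94
H - B - E - Z - F - H: 22+23+19+14+16 = 94
H - B - F - E - Z - H: 22+10+17+19+18 = 86
H - B - F - Z - E - H: 22+10+14+19+1 = 66
H - B - Z - E - F - H: 22+4+19+17+16 = 78
H - B - Z - F - E - H: 22+4+14+17+1 = 58
H - E - B - F - Z - H: 1+23+10+14+18 = 66
H - E - B - Z - F - H: 1+23+4+14+16 = 58
H - E - F - B - Z - H: 1+17+10+4+18 = 50
H - E - Z - B - F - H: 1+19+4+10+16 = 50
H - F - B - E - Z - H: 16+10+23+19+18 = 86
H - F - E - B - Z - H: 16+17+23+4+18 = 78
The minimum is 50.
One optimal route: H → E → F → B → Z → H (or its reverse).

50 blocks — the shortest possible round trip.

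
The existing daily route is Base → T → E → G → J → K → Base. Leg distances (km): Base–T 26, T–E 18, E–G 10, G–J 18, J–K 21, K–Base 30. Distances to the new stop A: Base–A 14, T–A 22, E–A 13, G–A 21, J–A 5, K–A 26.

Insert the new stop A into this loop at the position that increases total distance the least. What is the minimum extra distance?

Adding 8 km by placing A on the G–J leg.

Insertion cost between consecutive stops i–j is d(i,A) + d(A,j) − d(i,j):
  between Base and T: 14 + 22 − 26 = 10
  between T and E: 22 + 13 − 18 = 17
  between E and G: 13 + 21 − 10 = 24
  between G and J: 21 + 5 − 18 = 8
  between J and K: 5 + 26 − 21 = 10
  between K and Base: 26 + 14 − 30 = 10
Cheapest insertion is between G and J, adding 8.
New total = 123 + 8 = 131.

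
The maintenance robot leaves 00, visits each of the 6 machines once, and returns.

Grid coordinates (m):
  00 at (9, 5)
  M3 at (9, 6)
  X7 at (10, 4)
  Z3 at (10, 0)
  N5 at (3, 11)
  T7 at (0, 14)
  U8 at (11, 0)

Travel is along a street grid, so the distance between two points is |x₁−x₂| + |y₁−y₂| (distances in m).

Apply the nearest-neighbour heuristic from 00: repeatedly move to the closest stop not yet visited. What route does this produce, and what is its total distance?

52 m along 00 → M3 → X7 → Z3 → U8 → N5 → T7 → 00.

At 00 the remaining stops are M3 1, X7 2, Z3 6, U8 7, N5 12, T7 18; go to M3.
At M3 the remaining stops are X7 3, Z3 7, U8 8, N5 11, T7 17; go to X7.
At X7 the remaining stops are Z3 4, U8 5, N5 14, T7 20; go to Z3.
At Z3 the remaining stops are U8 1, N5 18, T7 24; go to U8.
At U8 the remaining stops are N5 19, T7 25; go to N5.
At N5 the remaining stops are T7 6; go to T7.
Return T7→00: 18.
Total = 1 + 3 + 4 + 1 + 19 + 6 + 18 = 52.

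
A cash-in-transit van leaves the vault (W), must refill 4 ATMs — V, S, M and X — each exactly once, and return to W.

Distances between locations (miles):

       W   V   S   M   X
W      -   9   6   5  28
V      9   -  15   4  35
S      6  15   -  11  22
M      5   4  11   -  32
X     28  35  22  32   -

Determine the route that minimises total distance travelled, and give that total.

Minimum total distance: 72 miles.

With 4 stops there are 4!/2 = 12 distinct round trips (a route and its reverse cost the same).
W-V-S-M-X-W: 9+15+11+32+28 = 95
W-V-S-X-M-W: 9+15+22+32+5 = 83
W-V-M-S-X-W: 9+4+11+22+28 = 74
W-V-M-X-S-W: 9+4+32+22+6 = 73
W-V-X-S-M-W: 9+35+22+11+5 = 82
W-V-X-M-S-W: 9+35+32+11+6 = 93
W-S-V-M-X-W: 6+15+4+32+28 = 85
W-S-V-X-M-W: 6+15+35+32+5 = 93
W-S-M-V-X-W: 6+11+4+35+28 = 84
W-S-X-V-M-W: 6+22+35+4+5 = 72
W-M-V-S-X-W: 5+4+15+22+28 = 74
W-M-S-V-X-W: 5+11+15+35+28 = 94
The minimum is 72.
One optimal route: W → S → X → V → M → W (or its reverse).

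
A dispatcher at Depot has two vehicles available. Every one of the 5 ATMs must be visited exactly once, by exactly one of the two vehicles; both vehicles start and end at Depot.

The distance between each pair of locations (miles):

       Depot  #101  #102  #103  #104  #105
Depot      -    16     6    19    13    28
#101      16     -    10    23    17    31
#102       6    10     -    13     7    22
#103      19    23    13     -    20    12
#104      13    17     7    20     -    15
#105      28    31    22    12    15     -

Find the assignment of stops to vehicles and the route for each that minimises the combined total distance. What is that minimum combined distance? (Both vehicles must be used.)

Minimum combined distance: 91 miles.

Check every non-empty split of the stops between the two vehicles; for each half take its own optimal tour:
  {#101} + {#102, #103, #104, #105}: 32 + 59 = 91
  {#102} + {#101, #103, #104, #105}: 12 + 79 = 91
  {#101, #102} + {#103, #104, #105}: 32 + 59 = 91
  {#103} + {#101, #102, #104, #105}: 38 + 75 = 113
  {#101, #103} + {#102, #104, #105}: 58 + 56 = 114
  {#102, #103} + {#101, #104, #105}: 38 + 75 = 113
  … (15 splits in total)
Best: vehicle 1 Depot → #101 → Depot = 32; vehicle 2 Depot → #102 → #103 → #105 → #104 → Depot = 59; combined 91.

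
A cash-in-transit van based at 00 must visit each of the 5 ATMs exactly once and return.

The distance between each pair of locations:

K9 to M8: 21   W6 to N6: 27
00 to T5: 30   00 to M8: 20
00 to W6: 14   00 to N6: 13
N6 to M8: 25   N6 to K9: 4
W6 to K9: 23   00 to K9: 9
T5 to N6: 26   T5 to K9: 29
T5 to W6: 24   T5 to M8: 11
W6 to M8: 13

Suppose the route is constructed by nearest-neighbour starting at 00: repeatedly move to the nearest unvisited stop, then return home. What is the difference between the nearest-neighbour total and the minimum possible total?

00: K9=9, N6=13, W6=14, M8=20, T5=30 ⇒ K9
K9: N6=4, M8=21, W6=23, T5=29 ⇒ N6
N6: M8=25, T5=26, W6=27 ⇒ M8
M8: T5=11, W6=13 ⇒ T5
T5: W6=24 ⇒ W6
NN route 00 → K9 → N6 → M8 → T5 → W6 → 00 costs 87.
Optimal: 00 → W6 → M8 → T5 → N6 → K9 → 00 costs 77 (by enumerating all 60 distinct tours).
Excess = 87 − 77 = 10.

Excess over optimum: 10.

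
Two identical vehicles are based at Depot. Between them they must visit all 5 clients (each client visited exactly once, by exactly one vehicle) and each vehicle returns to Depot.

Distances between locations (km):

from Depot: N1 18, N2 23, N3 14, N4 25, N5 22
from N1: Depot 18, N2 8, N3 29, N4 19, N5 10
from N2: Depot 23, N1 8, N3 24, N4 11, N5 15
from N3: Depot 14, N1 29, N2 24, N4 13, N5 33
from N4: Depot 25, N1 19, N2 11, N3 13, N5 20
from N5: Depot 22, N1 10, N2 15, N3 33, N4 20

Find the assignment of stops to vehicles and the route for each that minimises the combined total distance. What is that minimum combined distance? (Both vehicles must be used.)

104 km — the smallest possible combined total.

There are 2^4 − 1 = 15 ways to divide the 5 stops into two non-empty groups. For each, the best each vehicle can do is its own shortest tour through its group:
  {N1} + {N2, N3, N4, N5}: 36 + 75 = 111
  {N2} + {N1, N3, N4, N5}: 46 + 75 = 121
  {N1, N2} + {N3, N4, N5}: 49 + 69 = 118
  {N3} + {N1, N2, N4, N5}: 28 + 76 = 104
  {N1, N3} + {N2, N4, N5}: 61 + 73 = 134
  {N2, N3} + {N1, N4, N5}: 61 + 73 = 134
  … (15 splits in total)
Best: vehicle 1 Depot → N3 → Depot = 28; vehicle 2 Depot → N4 → N2 → N1 → N5 → Depot = 76; combined 104.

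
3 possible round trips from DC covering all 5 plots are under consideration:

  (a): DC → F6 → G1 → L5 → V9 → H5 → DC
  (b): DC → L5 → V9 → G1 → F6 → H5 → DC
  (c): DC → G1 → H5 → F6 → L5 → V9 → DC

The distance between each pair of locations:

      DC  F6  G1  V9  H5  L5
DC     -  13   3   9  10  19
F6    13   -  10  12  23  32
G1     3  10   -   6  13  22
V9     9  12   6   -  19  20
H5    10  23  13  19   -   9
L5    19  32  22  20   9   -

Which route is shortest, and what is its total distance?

Shortest is (b), total 88.

(a): 13 + 10 + 22 + 20 + 19 + 10 = 94
(b): 19 + 20 + 6 + 10 + 23 + 10 = 88
(c): 3 + 13 + 23 + 32 + 20 + 9 = 100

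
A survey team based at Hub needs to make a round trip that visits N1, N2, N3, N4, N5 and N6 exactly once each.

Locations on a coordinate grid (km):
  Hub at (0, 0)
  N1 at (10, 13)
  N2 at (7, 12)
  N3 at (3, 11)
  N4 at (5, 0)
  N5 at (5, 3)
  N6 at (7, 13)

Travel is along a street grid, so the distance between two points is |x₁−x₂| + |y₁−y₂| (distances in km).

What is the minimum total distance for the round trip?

With 6 stops there are 6!/2 = 360 distinct round trips (a route and its reverse cost the same).
Hub→N1→N2→N3→N4→N5→N6→Hub: 23+4+5+13+3+12+20 = 80
Hub→N1→N2→N3→N4→N6→N5→Hub: 23+4+5+13+15+12+8 = 80
Hub→N1→N2→N3→N5→N4→N6→Hub: 23+4+5+10+3+15+20 = 80
Hub→N1→N2→N3→N5→N6→N4→Hub: 23+4+5+10+12+15+5 = 74
Hub→N1→N2→N3→N6→N4→N5→Hub: 23+4+5+6+15+3+8 = 64
Hub→N1→N2→N3→N6→N5→N4→Hub: 23+4+5+6+12+3+5 = 58
Hub→N1→N2→N4→N3→N5→N6→Hub: 23+4+14+13+10+12+20 = 96
Hub→N1→N2→N4→N3→N6→N5→Hub: 23+4+14+13+6+12+8 = 80
… (352 more)
Hub→N3→N1→N6→N2→N5→N4→Hub: 14+9+3+1+11+3+5 = 46  ← best
The minimum is 46.
One optimal route: Hub → N3 → N1 → N6 → N2 → N5 → N4 → Hub (or its reverse).

Minimum total distance: 46 km.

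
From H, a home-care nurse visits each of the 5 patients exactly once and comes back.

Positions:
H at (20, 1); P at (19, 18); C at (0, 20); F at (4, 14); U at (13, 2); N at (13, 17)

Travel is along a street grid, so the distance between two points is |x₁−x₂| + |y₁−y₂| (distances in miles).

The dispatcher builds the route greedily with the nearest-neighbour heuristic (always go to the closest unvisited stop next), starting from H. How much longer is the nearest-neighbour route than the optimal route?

H: U=8, P=18, N=23, F=29, C=39 ⇒ U
U: N=15, F=21, P=22, C=31 ⇒ N
N: P=7, F=12, C=16 ⇒ P
P: F=19, C=21 ⇒ F
F: C=10 ⇒ C
NN route H → U → N → P → F → C → H costs 98.
Optimal: H → P → N → C → F → U → H costs 80 (by enumerating all 60 distinct tours).
Excess = 98 − 80 = 18.

18 miles longer than the optimal tour.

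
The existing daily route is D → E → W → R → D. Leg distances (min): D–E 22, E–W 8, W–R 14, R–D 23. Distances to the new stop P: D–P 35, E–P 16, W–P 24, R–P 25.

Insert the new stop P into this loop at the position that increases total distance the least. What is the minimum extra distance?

Insertion cost between consecutive stops i–j is d(i,P) + d(P,j) − d(i,j):
  between D and E: 35 + 16 − 22 = 29
  between E and W: 16 + 24 − 8 = 32
  between W and R: 24 + 25 − 14 = 35
  between R and D: 25 + 35 − 23 = 37
Cheapest insertion is between D and E, adding 29.
New total = 67 + 29 = 96.

Minimum extra distance: 29 min, inserting P between D and E.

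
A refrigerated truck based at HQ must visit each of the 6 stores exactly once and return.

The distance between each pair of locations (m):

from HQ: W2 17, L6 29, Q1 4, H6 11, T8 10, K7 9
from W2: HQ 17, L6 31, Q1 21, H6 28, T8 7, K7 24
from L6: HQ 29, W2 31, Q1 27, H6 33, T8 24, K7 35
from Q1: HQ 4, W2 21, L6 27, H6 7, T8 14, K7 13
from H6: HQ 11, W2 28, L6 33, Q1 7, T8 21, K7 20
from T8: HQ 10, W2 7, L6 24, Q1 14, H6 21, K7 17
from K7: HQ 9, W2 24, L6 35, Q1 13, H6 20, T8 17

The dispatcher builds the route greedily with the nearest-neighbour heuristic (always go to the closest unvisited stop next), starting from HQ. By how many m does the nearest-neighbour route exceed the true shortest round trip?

Excess over optimum: 7 m.

HQ: Q1=4, K7=9, T8=10, H6=11, W2=17, L6=29 ⇒ Q1
Q1: H6=7, K7=13, T8=14, W2=21, L6=27 ⇒ H6
H6: K7=20, T8=21, W2=28, L6=33 ⇒ K7
K7: T8=17, W2=24, L6=35 ⇒ T8
T8: W2=7, L6=24 ⇒ W2
W2: L6=31 ⇒ L6
NN route HQ → Q1 → H6 → K7 → T8 → W2 → L6 → HQ costs 115.
Optimal: HQ → Q1 → H6 → L6 → W2 → T8 → K7 → HQ costs 108 (by enumerating all 360 distinct tours).
Excess = 115 − 108 = 7.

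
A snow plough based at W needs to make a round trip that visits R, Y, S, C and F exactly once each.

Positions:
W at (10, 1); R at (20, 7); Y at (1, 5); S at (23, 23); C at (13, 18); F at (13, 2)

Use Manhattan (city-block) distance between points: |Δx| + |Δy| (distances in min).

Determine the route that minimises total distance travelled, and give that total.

88 min — the shortest possible round trip.

W → R → Y → S → C → F → W: 16+21+40+15+16+4 = 112
W → R → Y → S → F → C → W: 16+21+40+31+16+20 = 144
W → R → Y → C → S → F → W: 16+21+25+15+31+4 = 112
W → R → Y → C → F → S → W: 16+21+25+16+31+35 = 144
W → R → Y → F → S → C → W: 16+21+15+31+15+20 = 118
W → R → Y → F → C → S → W: 16+21+15+16+15+35 = 118
W → R → S → Y → C → F → W: 16+19+40+25+16+4 = 120
W → R → S → Y → F → C → W: 16+19+40+15+16+20 = 126
W → R → S → C → Y → F → W: 16+19+15+25+15+4 = 94
W → R → S → C → F → Y → W: 16+19+15+16+15+13 = 94
W → R → S → F → Y → C → W: 16+19+31+15+25+20 = 126
W → R → S → F → C → Y → W: 16+19+31+16+25+13 = 120
W → R → C → Y → S → F → W: 16+18+25+40+31+4 = 134
W → R → C → Y → F → S → W: 16+18+25+15+31+35 = 140
… (46 more)
W → Y → R → S → C → F → W: 13+21+19+15+16+4 = 88  ← best
The minimum is 88.
One optimal route: W → Y → R → S → C → F → W (or its reverse).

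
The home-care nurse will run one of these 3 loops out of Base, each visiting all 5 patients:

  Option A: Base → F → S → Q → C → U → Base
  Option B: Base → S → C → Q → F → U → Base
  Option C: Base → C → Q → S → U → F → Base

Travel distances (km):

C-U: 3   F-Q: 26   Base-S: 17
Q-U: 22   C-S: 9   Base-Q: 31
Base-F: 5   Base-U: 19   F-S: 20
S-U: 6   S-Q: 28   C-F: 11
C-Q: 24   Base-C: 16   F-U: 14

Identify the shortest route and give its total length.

Shortest is Option C, total 93 km.

Option A: 5 + 20 + 28 + 24 + 3 + 19 = 99
Option B: 17 + 9 + 24 + 26 + 14 + 19 = 109
Option C: 16 + 24 + 28 + 6 + 14 + 5 = 93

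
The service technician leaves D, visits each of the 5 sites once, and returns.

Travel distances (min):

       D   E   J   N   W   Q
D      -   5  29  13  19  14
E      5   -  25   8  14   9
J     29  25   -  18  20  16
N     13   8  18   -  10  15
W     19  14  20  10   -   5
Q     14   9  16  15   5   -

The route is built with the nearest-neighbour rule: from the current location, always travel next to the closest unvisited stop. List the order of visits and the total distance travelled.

D → [E:5 / N:13 / Q:14 / W:19 / J:29] → E (5)
E → [N:8 / Q:9 / W:14 / J:25] → N (8)
N → [W:10 / Q:15 / J:18] → W (10)
W → [Q:5 / J:20] → Q (5)
Q → [J:16] → J (16)
Return J→D: 29.
Total = 5 + 8 + 10 + 5 + 16 + 29 = 73.

73 min along D → E → N → W → Q → J → D.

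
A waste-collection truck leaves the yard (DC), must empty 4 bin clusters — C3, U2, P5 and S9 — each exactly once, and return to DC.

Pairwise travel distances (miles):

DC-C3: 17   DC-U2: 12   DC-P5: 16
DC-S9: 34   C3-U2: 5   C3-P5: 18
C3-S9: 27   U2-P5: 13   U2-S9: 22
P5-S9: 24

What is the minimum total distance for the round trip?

With 4 stops there are 4!/2 = 12 distinct round trips (a route and its reverse cost the same).
DC→C3→U2→P5→S9→DC: 17+5+13+24+34 = 93
DC→C3→U2→S9→P5→DC: 17+5+22+24+16 = 84
DC→C3→P5→U2→S9→DC: 17+18+13+22+34 = 104
DC→C3→P5→S9→U2→DC: 17+18+24+22+12 = 93
DC→C3→S9→U2→P5→DC: 17+27+22+13+16 = 95
DC→C3→S9→P5→U2→DC: 17+27+24+13+12 = 93
DC→U2→C3→P5→S9→DC: 12+5+18+24+34 = 93
DC→U2→C3→S9→P5→DC: 12+5+27+24+16 = 84
DC→U2→P5→C3→S9→DC: 12+13+18+27+34 = 104
DC→U2→S9→C3→P5→DC: 12+22+27+18+16 = 95
DC→P5→C3→U2→S9→DC: 16+18+5+22+34 = 95
DC→P5→U2→C3→S9→DC: 16+13+5+27+34 = 95
The minimum is 84.
One optimal route: DC → C3 → U2 → S9 → P5 → DC (or its reverse).

84 miles — the shortest possible round trip.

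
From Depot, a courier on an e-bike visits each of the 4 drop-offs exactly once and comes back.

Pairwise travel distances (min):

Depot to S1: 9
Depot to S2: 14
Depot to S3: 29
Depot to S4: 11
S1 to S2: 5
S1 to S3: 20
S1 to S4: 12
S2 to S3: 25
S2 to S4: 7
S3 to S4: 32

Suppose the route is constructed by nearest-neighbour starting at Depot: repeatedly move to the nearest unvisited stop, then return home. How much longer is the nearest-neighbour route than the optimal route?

From Depot: S1=9, S4=11, S2=14, S3=29 → choose S1 (9).
From S1: S2=5, S4=12, S3=20 → choose S2 (5).
From S2: S4=7, S3=25 → choose S4 (7).
From S4: S3=32 → choose S3 (32).
NN route Depot → S1 → S2 → S4 → S3 → Depot costs 82.
Optimal: Depot → S1 → S3 → S2 → S4 → Depot costs 72 (by enumerating all 12 distinct tours).
Excess = 82 − 72 = 10.

The nearest-neighbour route is 10 min longer than optimal.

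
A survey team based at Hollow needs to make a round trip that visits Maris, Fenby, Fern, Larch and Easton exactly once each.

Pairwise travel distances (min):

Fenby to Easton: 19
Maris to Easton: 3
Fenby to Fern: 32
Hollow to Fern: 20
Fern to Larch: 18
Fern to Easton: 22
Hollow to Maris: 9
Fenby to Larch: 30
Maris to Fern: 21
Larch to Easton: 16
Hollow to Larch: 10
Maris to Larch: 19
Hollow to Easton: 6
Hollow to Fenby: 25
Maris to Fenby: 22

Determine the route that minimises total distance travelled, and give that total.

91 min — the shortest possible round trip.

With 5 stops there are 5!/2 = 60 distinct round trips (a route and its reverse cost the same).
Hollow → Maris → Fenby → Fern → Larch → Easton → Hollow: 9+22+32+18+16+6 = 103
Hollow → Maris → Fenby → Fern → Easton → Larch → Hollow: 9+22+32+22+16+10 = 111
Hollow → Maris → Fenby → Larch → Fern → Easton → Hollow: 9+22+30+18+22+6 = 107
Hollow → Maris → Fenby → Larch → Easton → Fern → Hollow: 9+22+30+16+22+20 = 119
Hollow → Maris → Fenby → Easton → Fern → Larch → Hollow: 9+22+19+22+18+10 = 100
Hollow → Maris → Fenby → Easton → Larch → Fern → Hollow: 9+22+19+16+18+20 = 104
Hollow → Maris → Fern → Fenby → Larch → Easton → Hollow: 9+21+32+30+16+6 = 114
Hollow → Maris → Fern → Fenby → Easton → Larch → Hollow: 9+21+32+19+16+10 = 107
Hollow → Maris → Fern → Larch → Fenby → Easton → Hollow: 9+21+18+30+19+6 = 103
Hollow → Maris → Fern → Larch → Easton → Fenby → Hollow: 9+21+18+16+19+25 = 108
Hollow → Maris → Fern → Easton → Fenby → Larch → Hollow: 9+21+22+19+30+10 = 111
Hollow → Maris → Fern → Easton → Larch → Fenby → Hollow: 9+21+22+16+30+25 = 123
Hollow → Maris → Larch → Fenby → Fern → Easton → Hollow: 9+19+30+32+22+6 = 118
Hollow → Maris → Larch → Fenby → Easton → Fern → Hollow: 9+19+30+19+22+20 = 119
… (46 more)
Hollow → Maris → Easton → Fenby → Fern → Larch → Hollow: 9+3+19+32+18+10 = 91  ← best
The minimum is 91.
One optimal route: Hollow → Maris → Easton → Fenby → Fern → Larch → Hollow (or its reverse).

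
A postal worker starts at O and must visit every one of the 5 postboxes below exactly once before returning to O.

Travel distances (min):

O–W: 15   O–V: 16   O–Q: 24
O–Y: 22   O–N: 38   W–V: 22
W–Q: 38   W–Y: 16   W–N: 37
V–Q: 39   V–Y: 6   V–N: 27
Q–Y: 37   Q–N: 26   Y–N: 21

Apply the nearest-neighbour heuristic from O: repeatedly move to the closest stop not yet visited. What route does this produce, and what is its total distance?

At O the remaining stops are W 15, V 16, Y 22, Q 24, N 38; go to W.
At W the remaining stops are Y 16, V 22, N 37, Q 38; go to Y.
At Y the remaining stops are V 6, N 21, Q 37; go to V.
At V the remaining stops are N 27, Q 39; go to N.
At N the remaining stops are Q 26; go to Q.
Return Q→O: 24.
Total = 15 + 16 + 6 + 27 + 26 + 24 = 114.

Total distance 114 min via the nearest-neighbour route O → W → Y → V → N → Q → O.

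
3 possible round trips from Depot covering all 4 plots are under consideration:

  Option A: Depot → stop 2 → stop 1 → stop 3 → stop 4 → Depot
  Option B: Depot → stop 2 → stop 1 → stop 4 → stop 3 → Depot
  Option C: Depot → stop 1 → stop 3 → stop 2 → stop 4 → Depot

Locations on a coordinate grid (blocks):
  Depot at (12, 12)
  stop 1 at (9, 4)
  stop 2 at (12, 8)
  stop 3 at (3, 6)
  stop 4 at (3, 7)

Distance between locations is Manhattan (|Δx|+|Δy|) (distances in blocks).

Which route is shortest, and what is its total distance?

Shortest is Option A, total 34 blocks.

Option A: 4 + 7 + 8 + 1 + 14 = 34
Option B: 4 + 7 + 9 + 1 + 15 = 36
Option C: 11 + 8 + 11 + 10 + 14 = 54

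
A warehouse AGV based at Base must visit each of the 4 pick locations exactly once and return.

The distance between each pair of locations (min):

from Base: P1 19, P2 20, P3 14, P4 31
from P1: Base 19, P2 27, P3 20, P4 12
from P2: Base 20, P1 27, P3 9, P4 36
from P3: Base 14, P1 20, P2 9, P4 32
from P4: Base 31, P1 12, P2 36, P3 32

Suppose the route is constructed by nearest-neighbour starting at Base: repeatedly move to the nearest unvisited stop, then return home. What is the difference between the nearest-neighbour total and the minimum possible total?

Base: P3=14, P1=19, P2=20, P4=31 ⇒ P3
P3: P2=9, P1=20, P4=32 ⇒ P2
P2: P1=27, P4=36 ⇒ P1
P1: P4=12 ⇒ P4
NN route Base → P3 → P2 → P1 → P4 → Base costs 93.
Optimal: Base → P1 → P4 → P2 → P3 → Base costs 90 (by enumerating all 12 distinct tours).
Excess = 93 − 90 = 3.

The nearest-neighbour route is 3 min longer than optimal.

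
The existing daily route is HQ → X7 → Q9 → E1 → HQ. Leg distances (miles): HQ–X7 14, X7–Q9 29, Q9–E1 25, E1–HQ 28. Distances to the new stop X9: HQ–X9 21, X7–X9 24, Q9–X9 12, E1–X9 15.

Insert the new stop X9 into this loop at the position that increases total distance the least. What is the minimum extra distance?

Insertion cost between consecutive stops i–j is d(i,X9) + d(X9,j) − d(i,j):
  between HQ and X7: 21 + 24 − 14 = 31
  between X7 and Q9: 24 + 12 − 29 = 7
  between Q9 and E1: 12 + 15 − 25 = 2
  between E1 and HQ: 15 + 21 − 28 = 8
Cheapest insertion is between Q9 and E1, adding 2.
New total = 96 + 2 = 98.

Minimum extra distance: 2 miles, inserting X9 between Q9 and E1.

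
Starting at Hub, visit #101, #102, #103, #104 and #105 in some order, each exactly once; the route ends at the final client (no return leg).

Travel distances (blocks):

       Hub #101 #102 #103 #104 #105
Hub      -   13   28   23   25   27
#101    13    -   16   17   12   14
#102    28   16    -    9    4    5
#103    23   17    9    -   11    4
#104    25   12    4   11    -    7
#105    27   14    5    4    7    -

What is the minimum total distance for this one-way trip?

There are 5! = 120 possible orderings.
Hub - #101 - #102 - #103 - #104 - #105: 13+16+9+11+7 = 56
Hub - #101 - #102 - #103 - #105 - #104: 13+16+9+4+7 = 49
Hub - #101 - #102 - #104 - #103 - #105: 13+16+4+11+4 = 48
Hub - #101 - #102 - #104 - #105 - #103: 13+16+4+7+4 = 44
Hub - #101 - #102 - #105 - #103 - #104: 13+16+5+4+11 = 49
Hub - #101 - #102 - #105 - #104 - #103: 13+16+5+7+11 = 52
Hub - #101 - #103 - #102 - #104 - #105: 13+17+9+4+7 = 50
Hub - #101 - #103 - #102 - #105 - #104: 13+17+9+5+7 = 51
Hub - #101 - #103 - #104 - #102 - #105: 13+17+11+4+5 = 50
Hub - #101 - #103 - #104 - #105 - #102: 13+17+11+7+5 = 53
Hub - #101 - #103 - #105 - #102 - #104: 13+17+4+5+4 = 43
Hub - #101 - #103 - #105 - #104 - #102: 13+17+4+7+4 = 45
Hub - #101 - #104 - #102 - #103 - #105: 13+12+4+9+4 = 42
Hub - #101 - #104 - #102 - #105 - #103: 13+12+4+5+4 = 38
… (106 more)
The minimum is 38.
One shortest path: Hub → #101 → #104 → #102 → #105 → #103.

38 blocks — the minimum one-way total.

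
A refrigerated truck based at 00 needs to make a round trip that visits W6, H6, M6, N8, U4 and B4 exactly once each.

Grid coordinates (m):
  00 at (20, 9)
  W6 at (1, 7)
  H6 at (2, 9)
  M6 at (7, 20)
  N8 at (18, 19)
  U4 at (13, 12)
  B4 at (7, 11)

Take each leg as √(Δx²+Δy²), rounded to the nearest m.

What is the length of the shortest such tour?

There are 360 distinct closed tours to check (reversals are equivalent).
00 - W6 - H6 - M6 - N8 - U4 - B4 - 00: 19+2+12+11+9+6+13 = 72
00 - W6 - H6 - M6 - N8 - B4 - U4 - 00: 19+2+12+11+14+6+8 = 72
00 - W6 - H6 - M6 - U4 - N8 - B4 - 00: 19+2+12+10+9+14+13 = 79
00 - W6 - H6 - M6 - U4 - B4 - N8 - 00: 19+2+12+10+6+14+10 = 73
00 - W6 - H6 - M6 - B4 - N8 - U4 - 00: 19+2+12+9+14+9+8 = 73
00 - W6 - H6 - M6 - B4 - U4 - N8 - 00: 19+2+12+9+6+9+10 = 67
00 - W6 - H6 - N8 - M6 - U4 - B4 - 00: 19+2+19+11+10+6+13 = 80
00 - W6 - H6 - N8 - M6 - B4 - U4 - 00: 19+2+19+11+9+6+8 = 74
… (352 more)
00 - N8 - M6 - W6 - H6 - B4 - U4 - 00: 10+11+14+2+5+6+8 = 56  ← best
The minimum is 56.
One optimal route: 00 → N8 → M6 → W6 → H6 → B4 → U4 → 00 (or its reverse).

Minimum total distance: 56 m.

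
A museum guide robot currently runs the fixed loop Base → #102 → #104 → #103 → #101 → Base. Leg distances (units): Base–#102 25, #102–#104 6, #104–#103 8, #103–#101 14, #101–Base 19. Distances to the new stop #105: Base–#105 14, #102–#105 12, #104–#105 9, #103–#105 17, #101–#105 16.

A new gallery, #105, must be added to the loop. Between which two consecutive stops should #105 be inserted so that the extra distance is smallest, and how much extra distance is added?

+1 — insert #105 between Base and #102.

Insertion cost between consecutive stops i–j is d(i,#105) + d(#105,j) − d(i,j):
  between Base and #102: 14 + 12 − 25 = 1
  between #102 and #104: 12 + 9 − 6 = 15
  between #104 and #103: 9 + 17 − 8 = 18
  between #103 and #101: 17 + 16 − 14 = 19
  between #101 and Base: 16 + 14 − 19 = 11
Cheapest insertion is between Base and #102, adding 1.
New total = 72 + 1 = 73.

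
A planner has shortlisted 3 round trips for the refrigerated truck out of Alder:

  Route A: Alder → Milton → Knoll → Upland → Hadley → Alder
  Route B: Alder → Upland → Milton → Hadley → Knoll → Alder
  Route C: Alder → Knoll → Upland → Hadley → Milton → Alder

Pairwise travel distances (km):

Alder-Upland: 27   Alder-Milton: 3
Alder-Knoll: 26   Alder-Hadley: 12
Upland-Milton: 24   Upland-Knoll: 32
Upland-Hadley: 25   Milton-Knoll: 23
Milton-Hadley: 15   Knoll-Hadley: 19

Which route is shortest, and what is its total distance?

Route A: 3 + 23 + 32 + 25 + 12 = 95
Route B: 27 + 24 + 15 + 19 + 26 = 111
Route C: 26 + 32 + 25 + 15 + 3 = 101

Shortest is Route A, total 95 km.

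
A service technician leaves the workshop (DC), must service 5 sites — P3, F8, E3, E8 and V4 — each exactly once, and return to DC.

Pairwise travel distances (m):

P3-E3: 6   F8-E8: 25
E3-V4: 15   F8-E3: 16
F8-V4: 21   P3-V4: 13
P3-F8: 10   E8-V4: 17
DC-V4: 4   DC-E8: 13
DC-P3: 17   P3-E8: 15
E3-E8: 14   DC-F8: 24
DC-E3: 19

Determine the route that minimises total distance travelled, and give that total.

Minimum total distance: 68 m.

DC - P3 - F8 - E3 - E8 - V4 - DC: 17+10+16+14+17+4 = 78
DC - P3 - F8 - E3 - V4 - E8 - DC: 17+10+16+15+17+13 = 88
DC - P3 - F8 - E8 - E3 - V4 - DC: 17+10+25+14+15+4 = 85
DC - P3 - F8 - E8 - V4 - E3 - DC: 17+10+25+17+15+19 = 103
DC - P3 - F8 - V4 - E3 - E8 - DC: 17+10+21+15+14+13 = 90
DC - P3 - F8 - V4 - E8 - E3 - DC: 17+10+21+17+14+19 = 98
DC - P3 - E3 - F8 - E8 - V4 - DC: 17+6+16+25+17+4 = 85
DC - P3 - E3 - F8 - V4 - E8 - DC: 17+6+16+21+17+13 = 90
DC - P3 - E3 - E8 - F8 - V4 - DC: 17+6+14+25+21+4 = 87
DC - P3 - E3 - E8 - V4 - F8 - DC: 17+6+14+17+21+24 = 99
DC - P3 - E3 - V4 - F8 - E8 - DC: 17+6+15+21+25+13 = 97
DC - P3 - E3 - V4 - E8 - F8 - DC: 17+6+15+17+25+24 = 104
DC - P3 - E8 - F8 - E3 - V4 - DC: 17+15+25+16+15+4 = 92
DC - P3 - E8 - F8 - V4 - E3 - DC: 17+15+25+21+15+19 = 112
… (46 more)
DC - E8 - E3 - P3 - F8 - V4 - DC: 13+14+6+10+21+4 = 68  ← best
The minimum is 68.
One optimal route: DC → E8 → E3 → P3 → F8 → V4 → DC (or its reverse).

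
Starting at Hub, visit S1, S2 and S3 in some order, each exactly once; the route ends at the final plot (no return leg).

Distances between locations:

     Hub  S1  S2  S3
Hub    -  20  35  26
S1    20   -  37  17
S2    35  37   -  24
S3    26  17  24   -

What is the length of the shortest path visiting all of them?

Shortest open route: 61.

There are 3! = 6 possible orderings.
Hub→S1→S2→S3: 20+37+24 = 81
Hub→S1→S3→S2: 20+17+24 = 61
Hub→S2→S1→S3: 35+37+17 = 89
Hub→S2→S3→S1: 35+24+17 = 76
Hub→S3→S1→S2: 26+17+37 = 80
Hub→S3→S2→S1: 26+24+37 = 87
The minimum is 61.
One shortest path: Hub → S1 → S3 → S2.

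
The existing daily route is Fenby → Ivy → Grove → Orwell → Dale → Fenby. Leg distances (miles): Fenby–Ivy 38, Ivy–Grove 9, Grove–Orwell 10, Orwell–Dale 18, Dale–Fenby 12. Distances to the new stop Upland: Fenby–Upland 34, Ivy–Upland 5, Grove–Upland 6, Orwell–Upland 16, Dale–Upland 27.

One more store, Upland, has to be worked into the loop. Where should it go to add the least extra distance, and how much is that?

Insertion cost between consecutive stops i–j is d(i,Upland) + d(Upland,j) − d(i,j):
  between Fenby and Ivy: 34 + 5 − 38 = 1
  between Ivy and Grove: 5 + 6 − 9 = 2
  between Grove and Orwell: 6 + 16 − 10 = 12
  between Orwell and Dale: 16 + 27 − 18 = 25
  between Dale and Fenby: 27 + 34 − 12 = 49
Cheapest insertion is between Fenby and Ivy, adding 1.
New total = 87 + 1 = 88.

Minimum extra distance: 1 miles, inserting Upland between Fenby and Ivy.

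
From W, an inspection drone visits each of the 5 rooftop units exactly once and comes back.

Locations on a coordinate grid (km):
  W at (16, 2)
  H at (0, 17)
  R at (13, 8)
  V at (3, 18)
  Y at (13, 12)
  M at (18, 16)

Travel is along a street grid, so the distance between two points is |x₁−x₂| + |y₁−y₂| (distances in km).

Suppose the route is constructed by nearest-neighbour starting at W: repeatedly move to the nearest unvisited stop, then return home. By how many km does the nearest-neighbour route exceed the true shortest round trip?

6 km longer than the optimal tour.

W: R=9, Y=13, M=16, V=29, H=31 ⇒ R
R: Y=4, M=13, V=20, H=22 ⇒ Y
Y: M=9, V=16, H=18 ⇒ M
M: V=17, H=19 ⇒ V
V: H=4 ⇒ H
NN route W → R → Y → M → V → H → W costs 74.
Optimal: W → R → Y → H → V → M → W costs 68 (by enumerating all 60 distinct tours).
Excess = 74 − 68 = 6.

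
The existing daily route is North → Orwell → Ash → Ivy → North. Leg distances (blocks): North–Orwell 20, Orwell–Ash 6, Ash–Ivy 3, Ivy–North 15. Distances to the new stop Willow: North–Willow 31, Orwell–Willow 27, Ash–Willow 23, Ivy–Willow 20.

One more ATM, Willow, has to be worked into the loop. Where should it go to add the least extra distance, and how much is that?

Adding 36 blocks by placing Willow on the Ivy–North leg.

Insertion cost between consecutive stops i–j is d(i,Willow) + d(Willow,j) − d(i,j):
  between North and Orwell: 31 + 27 − 20 = 38
  between Orwell and Ash: 27 + 23 − 6 = 44
  between Ash and Ivy: 23 + 20 − 3 = 40
  between Ivy and North: 20 + 31 − 15 = 36
Cheapest insertion is between Ivy and North, adding 36.
New total = 44 + 36 = 80.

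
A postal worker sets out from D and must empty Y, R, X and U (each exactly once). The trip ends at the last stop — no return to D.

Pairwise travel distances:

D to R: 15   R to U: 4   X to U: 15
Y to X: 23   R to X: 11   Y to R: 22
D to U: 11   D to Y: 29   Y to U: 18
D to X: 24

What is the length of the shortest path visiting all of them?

There are 4! = 24 possible orderings.
D→Y→R→X→U: 29+22+11+15 = 77
D→Y→R→U→X: 29+22+4+15 = 70
D→Y→X→R→U: 29+23+11+4 = 67
D→Y→X→U→R: 29+23+15+4 = 71
D→Y→U→R→X: 29+18+4+11 = 62
D→Y→U→X→R: 29+18+15+11 = 73
D→R→Y→X→U: 15+22+23+15 = 75
D→R→Y→U→X: 15+22+18+15 = 70
D→R→X→Y→U: 15+11+23+18 = 67
D→R→X→U→Y: 15+11+15+18 = 59
D→R→U→Y→X: 15+4+18+23 = 60
D→R→U→X→Y: 15+4+15+23 = 57
D→X→Y→R→U: 24+23+22+4 = 73
D→X→Y→U→R: 24+23+18+4 = 69
… (10 more)
D→U→R→X→Y: 11+4+11+23 = 49  ← best
The minimum is 49.
One shortest path: D → U → R → X → Y.

Shortest open route: 49.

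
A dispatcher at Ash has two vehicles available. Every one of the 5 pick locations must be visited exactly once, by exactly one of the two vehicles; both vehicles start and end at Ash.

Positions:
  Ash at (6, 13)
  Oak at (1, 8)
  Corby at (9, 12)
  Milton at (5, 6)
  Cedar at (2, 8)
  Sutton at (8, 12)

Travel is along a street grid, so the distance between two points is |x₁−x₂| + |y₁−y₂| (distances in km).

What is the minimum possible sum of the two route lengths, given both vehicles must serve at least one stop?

32 km — the smallest possible combined total.

Check every non-empty split of the stops between the two vehicles; for each half take its own optimal tour:
  {Oak} + {Corby, Milton, Cedar, Sutton}: 20 + 28 = 48
  {Corby} + {Oak, Milton, Cedar, Sutton}: 8 + 28 = 36
  {Oak, Corby} + {Milton, Cedar, Sutton}: 26 + 26 = 52
  {Milton} + {Oak, Corby, Cedar, Sutton}: 16 + 26 = 42
  {Oak, Milton} + {Corby, Cedar, Sutton}: 24 + 24 = 48
  {Corby, Milton} + {Oak, Cedar, Sutton}: 22 + 24 = 46
  … (15 splits in total)
  {Oak, Milton, Cedar} + {Corby, Sutton}: 24 + 8 = 32  ← best
Best: vehicle 1 Ash → Oak → Cedar → Milton → Ash = 24; vehicle 2 Ash → Corby → Sutton → Ash = 8; combined 32.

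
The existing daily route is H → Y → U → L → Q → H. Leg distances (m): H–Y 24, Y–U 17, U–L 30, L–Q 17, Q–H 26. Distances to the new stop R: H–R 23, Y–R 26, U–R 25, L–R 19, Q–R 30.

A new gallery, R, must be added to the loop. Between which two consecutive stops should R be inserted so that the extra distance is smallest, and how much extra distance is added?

+14 m — insert R between U and L.

Insertion cost between consecutive stops i–j is d(i,R) + d(R,j) − d(i,j):
  between H and Y: 23 + 26 − 24 = 25
  between Y and U: 26 + 25 − 17 = 34
  between U and L: 25 + 19 − 30 = 14
  between L and Q: 19 + 30 − 17 = 32
  between Q and H: 30 + 23 − 26 = 27
Cheapest insertion is between U and L, adding 14.
New total = 114 + 14 = 128.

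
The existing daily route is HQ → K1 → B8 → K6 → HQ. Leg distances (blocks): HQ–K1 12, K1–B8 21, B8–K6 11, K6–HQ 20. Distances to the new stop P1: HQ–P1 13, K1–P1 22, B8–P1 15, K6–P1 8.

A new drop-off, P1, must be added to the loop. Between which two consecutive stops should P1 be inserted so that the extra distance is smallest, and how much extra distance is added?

+1 blocks — insert P1 between K6 and HQ.

Insertion cost between consecutive stops i–j is d(i,P1) + d(P1,j) − d(i,j):
  between HQ and K1: 13 + 22 − 12 = 23
  between K1 and B8: 22 + 15 − 21 = 16
  between B8 and K6: 15 + 8 − 11 = 12
  between K6 and HQ: 8 + 13 − 20 = 1
Cheapest insertion is between K6 and HQ, adding 1.
New total = 64 + 1 = 65.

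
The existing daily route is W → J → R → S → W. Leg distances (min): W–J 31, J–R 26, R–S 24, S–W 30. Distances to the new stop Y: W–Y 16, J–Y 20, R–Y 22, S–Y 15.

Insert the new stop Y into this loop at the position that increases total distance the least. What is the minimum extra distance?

Adding 1 min by placing Y on the S–W leg.

Insertion cost between consecutive stops i–j is d(i,Y) + d(Y,j) − d(i,j):
  between W and J: 16 + 20 − 31 = 5
  between J and R: 20 + 22 − 26 = 16
  between R and S: 22 + 15 − 24 = 13
  between S and W: 15 + 16 − 30 = 1
Cheapest insertion is between S and W, adding 1.
New total = 111 + 1 = 112.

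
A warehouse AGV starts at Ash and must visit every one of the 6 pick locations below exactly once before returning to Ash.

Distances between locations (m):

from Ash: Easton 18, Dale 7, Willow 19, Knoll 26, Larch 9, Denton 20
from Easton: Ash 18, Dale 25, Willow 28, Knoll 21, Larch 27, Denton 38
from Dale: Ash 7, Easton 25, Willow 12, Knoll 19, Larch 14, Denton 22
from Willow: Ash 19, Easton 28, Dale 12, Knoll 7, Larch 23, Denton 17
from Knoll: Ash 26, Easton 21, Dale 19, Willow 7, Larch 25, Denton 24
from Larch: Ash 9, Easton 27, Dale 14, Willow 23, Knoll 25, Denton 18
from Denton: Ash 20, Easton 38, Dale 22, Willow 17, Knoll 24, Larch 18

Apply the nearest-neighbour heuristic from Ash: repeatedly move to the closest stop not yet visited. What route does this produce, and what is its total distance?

From Ash: distances to unvisited — Dale=7, Larch=9, Easton=18, Willow=19, Denton=20, Knoll=26. Nearest is Dale (7).
From Dale: distances to unvisited — Willow=12, Larch=14, Knoll=19, Denton=22, Easton=25. Nearest is Willow (12).
From Willow: distances to unvisited — Knoll=7, Denton=17, Larch=23, Easton=28. Nearest is Knoll (7).
From Knoll: distances to unvisited — Easton=21, Denton=24, Larch=25. Nearest is Easton (21).
From Easton: distances to unvisited — Larch=27, Denton=38. Nearest is Larch (27).
From Larch: distances to unvisited — Denton=18. Nearest is Denton (18).
Return Denton→Ash: 20.
Total = 7 + 12 + 7 + 21 + 27 + 18 + 20 = 112.

Nearest-neighbour total = 112 m; route Ash → Dale → Willow → Knoll → Easton → Larch → Denton → Ash.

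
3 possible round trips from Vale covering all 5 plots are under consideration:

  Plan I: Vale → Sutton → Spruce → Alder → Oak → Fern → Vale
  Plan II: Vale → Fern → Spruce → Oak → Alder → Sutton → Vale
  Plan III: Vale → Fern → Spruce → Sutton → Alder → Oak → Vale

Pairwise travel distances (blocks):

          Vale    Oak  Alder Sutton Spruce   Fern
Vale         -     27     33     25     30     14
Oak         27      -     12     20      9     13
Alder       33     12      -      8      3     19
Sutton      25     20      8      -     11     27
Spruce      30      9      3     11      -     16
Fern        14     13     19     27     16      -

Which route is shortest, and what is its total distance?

Shortest is Plan I, total 78 blocks.

Plan I: 25 + 11 + 3 + 12 + 13 + 14 = 78
Plan II: 14 + 16 + 9 + 12 + 8 + 25 = 84
Plan III: 14 + 16 + 11 + 8 + 12 + 27 = 88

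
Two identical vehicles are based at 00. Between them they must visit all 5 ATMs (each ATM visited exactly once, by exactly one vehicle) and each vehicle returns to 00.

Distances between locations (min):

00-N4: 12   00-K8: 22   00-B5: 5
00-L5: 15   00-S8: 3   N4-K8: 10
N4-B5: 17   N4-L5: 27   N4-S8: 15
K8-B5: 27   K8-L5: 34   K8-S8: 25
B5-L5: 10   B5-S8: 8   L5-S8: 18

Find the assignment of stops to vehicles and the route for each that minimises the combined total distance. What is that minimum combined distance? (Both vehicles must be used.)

Try each way of splitting the stops between the two vehicles (each non-empty) and, for each split, find the best tour for each vehicle:
  {N4} + {K8, B5, L5, S8}: 24 + 77 = 101
  {K8} + {N4, B5, L5, S8}: 44 + 60 = 104
  {N4, K8} + {B5, L5, S8}: 44 + 36 = 80
  {B5} + {N4, K8, L5, S8}: 10 + 77 = 87
  {N4, B5} + {K8, L5, S8}: 34 + 77 = 111
  {K8, B5} + {N4, L5, S8}: 54 + 60 = 114
  … (15 splits in total)
  {N4, K8, B5, L5} + {S8}: 71 + 6 = 77  ← best
Best: vehicle 1 00 → N4 → K8 → L5 → B5 → 00 = 71; vehicle 2 00 → S8 → 00 = 6; combined 77.

Minimum combined distance: 77 min.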